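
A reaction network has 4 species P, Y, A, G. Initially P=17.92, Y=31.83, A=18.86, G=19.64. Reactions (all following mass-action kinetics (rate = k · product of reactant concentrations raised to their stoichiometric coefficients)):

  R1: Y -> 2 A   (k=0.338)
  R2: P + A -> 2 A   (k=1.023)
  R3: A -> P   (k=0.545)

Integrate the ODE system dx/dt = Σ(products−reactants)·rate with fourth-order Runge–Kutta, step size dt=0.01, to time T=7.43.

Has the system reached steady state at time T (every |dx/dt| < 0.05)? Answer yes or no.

Steady state at T: no

RK4 with dt=0.01: 743 steps to T=7.43. Trajectory (selected grid times):
t=0.00: P=17.92 Y=31.83 A=18.86 G=19.64
t=0.83: P=0.53 Y=24.04 A=51.82 G=19.64
t=1.65: P=0.53 Y=18.22 A=63.46 G=19.64
t=2.48: P=0.53 Y=13.77 A=72.38 G=19.64
t=3.30: P=0.53 Y=10.43 A=79.04 G=19.64
t=4.13: P=0.53 Y=7.88 A=84.15 G=19.64
t=4.95: P=0.53 Y=5.97 A=87.96 G=19.64
t=5.78: P=0.53 Y=4.51 A=90.88 G=19.64
t=6.60: P=0.53 Y=3.42 A=93.07 G=19.64
t=7.43: P=0.53 Y=2.58 A=94.74 G=19.64
Rates at T: R1=0.8732, R2=51.6337, R3=51.6337
dx/dt at T (Σ net stoichiometry × rate): P=+0.0000, Y=-0.8732, A=+1.7463, G=+0.0000
Largest |dx/dt| is |+1.7463| (A) ≥ 0.05 → not steady.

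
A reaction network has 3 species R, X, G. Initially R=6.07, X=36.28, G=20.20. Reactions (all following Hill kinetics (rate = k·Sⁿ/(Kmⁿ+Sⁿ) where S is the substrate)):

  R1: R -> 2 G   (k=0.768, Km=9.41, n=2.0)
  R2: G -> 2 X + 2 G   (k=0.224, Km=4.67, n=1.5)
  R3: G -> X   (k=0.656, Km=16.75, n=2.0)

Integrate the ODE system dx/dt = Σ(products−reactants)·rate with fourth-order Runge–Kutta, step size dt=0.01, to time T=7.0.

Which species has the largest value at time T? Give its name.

Dominant species at T: X

RK4 with dt=0.01: 700 steps to T=7.0. Trajectory (selected grid times):
t=0.00: R=6.07 X=36.28 G=20.20
t=0.78: R=5.90 X=36.90 G=20.40
t=1.56: R=5.73 X=37.52 G=20.58
t=2.33: R=5.58 X=38.14 G=20.74
t=3.11: R=5.42 X=38.76 G=20.90
t=3.89: R=5.28 X=39.39 G=21.03
t=4.67: R=5.14 X=40.02 G=21.16
t=5.44: R=5.00 X=40.65 G=21.27
t=6.22: R=4.87 X=41.28 G=21.37
t=7.00: R=4.75 X=41.91 G=21.46
At T=7.0: R=4.75 X=41.91 G=21.46; the largest is X.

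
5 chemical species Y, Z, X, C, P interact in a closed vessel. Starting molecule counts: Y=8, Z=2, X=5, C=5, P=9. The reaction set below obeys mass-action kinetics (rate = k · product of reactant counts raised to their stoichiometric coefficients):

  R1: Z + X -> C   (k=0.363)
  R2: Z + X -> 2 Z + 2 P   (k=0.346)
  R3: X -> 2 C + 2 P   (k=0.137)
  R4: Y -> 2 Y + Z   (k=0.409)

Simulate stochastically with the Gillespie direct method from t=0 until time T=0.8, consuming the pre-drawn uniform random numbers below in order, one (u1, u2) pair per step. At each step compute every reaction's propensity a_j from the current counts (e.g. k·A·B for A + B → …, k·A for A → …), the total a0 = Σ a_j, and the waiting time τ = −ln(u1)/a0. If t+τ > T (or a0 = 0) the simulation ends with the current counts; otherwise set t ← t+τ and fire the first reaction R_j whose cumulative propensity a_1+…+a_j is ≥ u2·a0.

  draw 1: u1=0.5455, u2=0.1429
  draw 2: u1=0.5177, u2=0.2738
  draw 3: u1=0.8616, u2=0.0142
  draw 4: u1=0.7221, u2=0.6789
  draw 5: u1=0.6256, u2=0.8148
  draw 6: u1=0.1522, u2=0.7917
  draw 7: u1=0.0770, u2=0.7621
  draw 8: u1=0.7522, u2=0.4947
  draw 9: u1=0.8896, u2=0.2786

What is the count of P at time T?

t=0.000: Y=8 Z=2 X=5 C=5 P=9
Draw 1: a1=3.630, a2=3.460, a3=0.685, a4=3.272, a0=11.047; τ=−ln(0.5455)/11.047=0.055 → t=0.055; u2·a0=0.1429·11.047=1.579 ≤ a1=3.630 → R1 fires; Y=8 Z=1 X=4 C=6 P=9
Draw 2: a1=1.452, a2=1.384, a3=0.548, a4=3.272, a0=6.656; τ=−ln(0.5177)/6.656=0.099 → t=0.154; u2·a0=0.2738·6.656=1.822; a1=1.452 < 1.822 ≤ a1+a2=2.836 → R2 fires; Y=8 Z=2 X=3 C=6 P=11
Draw 3: a1=2.178, a2=2.076, a3=0.411, a4=3.272, a0=7.937; τ=−ln(0.8616)/7.937=0.019 → t=0.173; u2·a0=0.0142·7.937=0.113 ≤ a1=2.178 → R1 fires; Y=8 Z=1 X=2 C=7 P=11
Draw 4: a1=0.726, a2=0.692, a3=0.274, a4=3.272, a0=4.964; τ=−ln(0.7221)/4.964=0.066 → t=0.238; u2·a0=0.6789·4.964=3.370; a1+…+a3=1.692 < 3.370 ≤ a1+…+a4=4.964 → R4 fires; Y=9 Z=2 X=2 C=7 P=11
Draw 5: a1=1.452, a2=1.384, a3=0.274, a4=3.681, a0=6.791; τ=−ln(0.6256)/6.791=0.069 → t=0.307; u2·a0=0.8148·6.791=5.533; a1+…+a3=3.110 < 5.533 ≤ a1+…+a4=6.791 → R4 fires; Y=10 Z=3 X=2 C=7 P=11
Draw 6: a1=2.178, a2=2.076, a3=0.274, a4=4.090, a0=8.618; τ=−ln(0.1522)/8.618=0.218 → t=0.526; u2·a0=0.7917·8.618=6.823; a1+…+a3=4.528 < 6.823 ≤ a1+…+a4=8.618 → R4 fires; Y=11 Z=4 X=2 C=7 P=11
Draw 7: a1=2.904, a2=2.768, a3=0.274, a4=4.499, a0=10.445; τ=−ln(0.0770)/10.445=0.245 → t=0.771; u2·a0=0.7621·10.445=7.960; a1+…+a3=5.946 < 7.960 ≤ a1+…+a4=10.445 → R4 fires; Y=12 Z=5 X=2 C=7 P=11
Draw 8: a1=3.630, a2=3.460, a3=0.274, a4=4.908, a0=12.272; τ=−ln(0.7522)/12.272=0.023 → t=0.794; u2·a0=0.4947·12.272=6.071; a1=3.630 < 6.071 ≤ a1+a2=7.090 → R2 fires; Y=12 Z=6 X=1 C=7 P=13
Draw 9: a1=2.178, a2=2.076, a3=0.137, a4=4.908, a0=9.299; τ=−ln(0.8896)/9.299=0.013 → t=0.807 > T=0.8: stop.
Read off P at T=0.8: 13

P at T = 13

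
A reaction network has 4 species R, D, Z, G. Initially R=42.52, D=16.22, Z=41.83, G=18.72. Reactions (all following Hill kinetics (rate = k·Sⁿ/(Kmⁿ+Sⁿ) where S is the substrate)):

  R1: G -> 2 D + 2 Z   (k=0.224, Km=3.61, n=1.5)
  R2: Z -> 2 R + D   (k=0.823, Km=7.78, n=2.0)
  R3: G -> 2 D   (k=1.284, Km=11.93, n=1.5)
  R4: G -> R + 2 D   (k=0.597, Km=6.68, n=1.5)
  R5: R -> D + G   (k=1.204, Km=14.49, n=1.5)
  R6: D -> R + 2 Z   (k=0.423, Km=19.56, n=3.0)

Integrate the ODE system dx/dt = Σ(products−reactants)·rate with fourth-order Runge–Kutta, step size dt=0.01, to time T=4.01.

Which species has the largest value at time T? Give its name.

RK4 with dt=0.01: 401 steps to T=4.01. Trajectory (selected grid times):
t=0.00: R=42.52 D=16.22 Z=41.83 G=18.72
t=0.45: R=43.08 D=18.34 Z=41.81 G=18.48
t=0.89: R=43.65 D=20.40 Z=41.83 G=18.24
t=1.34: R=44.23 D=22.48 Z=41.87 G=18.01
t=1.78: R=44.82 D=24.50 Z=41.94 G=17.79
t=2.23: R=45.43 D=26.55 Z=42.03 G=17.56
t=2.67: R=46.03 D=28.54 Z=42.13 G=17.35
t=3.12: R=46.64 D=30.56 Z=42.25 G=17.14
t=3.56: R=47.25 D=32.53 Z=42.38 G=16.93
t=4.01: R=47.88 D=34.53 Z=42.52 G=16.73
At T=4.01: R=47.88 D=34.53 Z=42.52 G=16.73; the largest is R.

Dominant species at T: R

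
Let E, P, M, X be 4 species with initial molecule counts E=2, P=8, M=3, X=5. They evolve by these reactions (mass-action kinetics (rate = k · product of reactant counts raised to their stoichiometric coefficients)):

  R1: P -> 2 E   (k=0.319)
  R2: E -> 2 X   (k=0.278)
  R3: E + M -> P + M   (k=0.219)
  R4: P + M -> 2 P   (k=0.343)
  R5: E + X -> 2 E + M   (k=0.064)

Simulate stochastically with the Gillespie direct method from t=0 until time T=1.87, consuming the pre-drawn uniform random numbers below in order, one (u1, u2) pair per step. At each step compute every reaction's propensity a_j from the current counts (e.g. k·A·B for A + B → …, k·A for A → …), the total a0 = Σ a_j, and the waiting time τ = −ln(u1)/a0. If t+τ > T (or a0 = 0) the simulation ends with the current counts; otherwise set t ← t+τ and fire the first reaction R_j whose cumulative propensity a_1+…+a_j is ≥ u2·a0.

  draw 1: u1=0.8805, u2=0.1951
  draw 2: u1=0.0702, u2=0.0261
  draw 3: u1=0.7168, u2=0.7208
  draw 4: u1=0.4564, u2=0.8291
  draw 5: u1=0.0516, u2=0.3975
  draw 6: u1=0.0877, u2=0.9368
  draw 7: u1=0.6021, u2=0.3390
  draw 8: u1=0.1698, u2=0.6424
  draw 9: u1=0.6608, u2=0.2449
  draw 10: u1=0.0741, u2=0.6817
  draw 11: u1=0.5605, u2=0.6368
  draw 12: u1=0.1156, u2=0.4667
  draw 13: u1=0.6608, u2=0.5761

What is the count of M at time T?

t=0.000: E=2 P=8 M=3 X=5
Draw 1: a1=2.552, a2=0.556, a3=1.314, a4=8.232, a5=0.640, a0=13.294; τ=−ln(0.8805)/13.294=0.010 → t=0.010; u2·a0=0.1951·13.294=2.594; a1=2.552 < 2.594 ≤ a1+a2=3.108 → R2 fires; E=1 P=8 M=3 X=7
Draw 2: a1=2.552, a2=0.278, a3=0.657, a4=8.232, a5=0.448, a0=12.167; τ=−ln(0.0702)/12.167=0.218 → t=0.228; u2·a0=0.0261·12.167=0.318 ≤ a1=2.552 → R1 fires; E=3 P=7 M=3 X=7
Draw 3: a1=2.233, a2=0.834, a3=1.971, a4=7.203, a5=1.344, a0=13.585; τ=−ln(0.7168)/13.585=0.025 → t=0.252; u2·a0=0.7208·13.585=9.792; a1+…+a3=5.038 < 9.792 ≤ a1+…+a4=12.241 → R4 fires; E=3 P=8 M=2 X=7
Draw 4: a1=2.552, a2=0.834, a3=1.314, a4=5.488, a5=1.344, a0=11.532; τ=−ln(0.4564)/11.532=0.068 → t=0.320; u2·a0=0.8291·11.532=9.561; a1+…+a3=4.700 < 9.561 ≤ a1+…+a4=10.188 → R4 fires; E=3 P=9 M=1 X=7
Draw 5: a1=2.871, a2=0.834, a3=0.657, a4=3.087, a5=1.344, a0=8.793; τ=−ln(0.0516)/8.793=0.337 → t=0.658; u2·a0=0.3975·8.793=3.495; a1=2.871 < 3.495 ≤ a1+a2=3.705 → R2 fires; E=2 P=9 M=1 X=9
Draw 6: a1=2.871, a2=0.556, a3=0.438, a4=3.087, a5=1.152, a0=8.104; τ=−ln(0.0877)/8.104=0.300 → t=0.958; u2·a0=0.9368·8.104=7.592; a1+…+a4=6.952 < 7.592 ≤ a1+…+a5=8.104 → R5 fires; E=3 P=9 M=2 X=8
Draw 7: a1=2.871, a2=0.834, a3=1.314, a4=6.174, a5=1.536, a0=12.729; τ=−ln(0.6021)/12.729=0.040 → t=0.998; u2·a0=0.3390·12.729=4.315; a1+a2=3.705 < 4.315 ≤ a1+…+a3=5.019 → R3 fires; E=2 P=10 M=2 X=8
Draw 8: a1=3.190, a2=0.556, a3=0.876, a4=6.860, a5=1.024, a0=12.506; τ=−ln(0.1698)/12.506=0.142 → t=1.140; u2·a0=0.6424·12.506=8.034; a1+…+a3=4.622 < 8.034 ≤ a1+…+a4=11.482 → R4 fires; E=2 P=11 M=1 X=8
Draw 9: a1=3.509, a2=0.556, a3=0.438, a4=3.773, a5=1.024, a0=9.300; τ=−ln(0.6608)/9.300=0.045 → t=1.184; u2·a0=0.2449·9.300=2.278 ≤ a1=3.509 → R1 fires; E=4 P=10 M=1 X=8
Draw 10: a1=3.190, a2=1.112, a3=0.876, a4=3.430, a5=2.048, a0=10.656; τ=−ln(0.0741)/10.656=0.244 → t=1.428; u2·a0=0.6817·10.656=7.264; a1+…+a3=5.178 < 7.264 ≤ a1+…+a4=8.608 → R4 fires; E=4 P=11 M=0 X=8
Draw 11: a1=3.509, a2=1.112, a3=0.000, a4=0.000, a5=2.048, a0=6.669; τ=−ln(0.5605)/6.669=0.087 → t=1.515; u2·a0=0.6368·6.669=4.247; a1=3.509 < 4.247 ≤ a1+a2=4.621 → R2 fires; E=3 P=11 M=0 X=10
Draw 12: a1=3.509, a2=0.834, a3=0.000, a4=0.000, a5=1.920, a0=6.263; τ=−ln(0.1156)/6.263=0.345 → t=1.860; u2·a0=0.4667·6.263=2.923 ≤ a1=3.509 → R1 fires; E=5 P=10 M=0 X=10
Draw 13: a1=3.190, a2=1.390, a3=0.000, a4=0.000, a5=3.200, a0=7.780; τ=−ln(0.6608)/7.780=0.053 → t=1.913 > T=1.87: stop.
Read off M at T=1.87: 0

M at T = 0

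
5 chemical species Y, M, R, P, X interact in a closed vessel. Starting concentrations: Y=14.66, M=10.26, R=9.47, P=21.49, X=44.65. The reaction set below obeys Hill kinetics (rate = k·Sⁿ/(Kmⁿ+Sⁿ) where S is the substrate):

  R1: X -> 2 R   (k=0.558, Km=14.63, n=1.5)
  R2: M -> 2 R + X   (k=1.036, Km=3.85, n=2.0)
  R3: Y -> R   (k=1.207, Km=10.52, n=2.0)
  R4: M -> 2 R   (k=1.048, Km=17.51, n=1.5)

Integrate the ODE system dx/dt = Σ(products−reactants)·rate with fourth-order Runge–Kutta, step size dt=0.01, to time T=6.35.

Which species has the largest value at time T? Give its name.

Dominant species at T: X

RK4 with dt=0.01: 635 steps to T=6.35. Trajectory (selected grid times):
t=0.00: Y=14.66 M=10.26 R=9.47 P=21.49 X=44.65
t=0.71: Y=14.10 M=9.40 R=12.41 P=21.49 X=44.95
t=1.41: Y=13.57 M=8.59 R=15.23 P=21.49 X=45.24
t=2.12: Y=13.04 M=7.81 R=17.99 P=21.49 X=45.50
t=2.82: Y=12.54 M=7.08 R=20.62 P=21.49 X=45.75
t=3.53: Y=12.04 M=6.38 R=23.18 P=21.49 X=45.96
t=4.23: Y=11.57 M=5.74 R=25.59 P=21.49 X=46.15
t=4.94: Y=11.11 M=5.14 R=27.92 P=21.49 X=46.30
t=5.64: Y=10.67 M=4.60 R=30.10 P=21.49 X=46.42
t=6.35: Y=10.25 M=4.11 R=32.19 P=21.49 X=46.49
At T=6.35: Y=10.25 M=4.11 R=32.19 P=21.49 X=46.49; the largest is X.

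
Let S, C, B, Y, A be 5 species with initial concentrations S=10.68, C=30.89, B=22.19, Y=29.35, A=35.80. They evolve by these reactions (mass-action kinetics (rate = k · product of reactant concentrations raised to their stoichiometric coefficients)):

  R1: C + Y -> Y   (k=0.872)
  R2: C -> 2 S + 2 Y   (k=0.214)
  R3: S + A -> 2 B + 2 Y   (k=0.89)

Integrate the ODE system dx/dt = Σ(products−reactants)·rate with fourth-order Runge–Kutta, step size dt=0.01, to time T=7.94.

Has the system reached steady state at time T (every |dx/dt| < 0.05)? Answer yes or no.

RK4 with dt=0.01: 794 steps to T=7.94. Trajectory (selected grid times):
t=0.00: S=10.68 C=30.89 B=22.19 Y=29.35 A=35.80
t=0.88: S=0.00 C=0.00 B=44.32 Y=51.87 A=24.73
t=1.76: S=0.00 C=0.00 B=44.32 Y=51.87 A=24.73
t=2.65: S=0.00 C=0.00 B=44.32 Y=51.87 A=24.73
t=3.53: S=0.00 C=0.00 B=44.32 Y=51.87 A=24.73
t=4.41: S=0.00 C=0.00 B=44.32 Y=51.87 A=24.73
t=5.29: S=0.00 C=0.00 B=44.32 Y=51.87 A=24.73
t=6.18: S=0.00 C=0.00 B=44.32 Y=51.87 A=24.73
t=7.06: S=0.00 C=0.00 B=44.32 Y=51.87 A=24.73
t=7.94: S=0.00 C=0.00 B=44.32 Y=51.87 A=24.73
Rates at T: R1=0.0000, R2=0.0000, R3=0.0000
dx/dt at T (Σ net stoichiometry × rate): S=-0.0000, C=-0.0000, B=+0.0000, Y=+0.0000, A=-0.0000
Largest |dx/dt| is |+0.0000| (B) < 0.05 → steady.

Steady state at T: yes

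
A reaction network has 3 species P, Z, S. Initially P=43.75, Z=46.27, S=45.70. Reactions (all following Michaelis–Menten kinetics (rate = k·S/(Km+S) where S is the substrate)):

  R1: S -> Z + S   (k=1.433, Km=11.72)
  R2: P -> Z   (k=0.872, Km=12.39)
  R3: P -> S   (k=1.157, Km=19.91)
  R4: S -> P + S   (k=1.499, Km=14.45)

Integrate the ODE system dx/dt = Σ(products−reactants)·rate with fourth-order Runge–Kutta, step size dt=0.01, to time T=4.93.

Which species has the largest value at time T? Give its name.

RK4 with dt=0.01: 493 steps to T=4.93. Trajectory (selected grid times):
t=0.00: P=43.75 Z=46.27 S=45.70
t=0.55: P=43.57 Z=47.27 S=46.14
t=1.10: P=43.39 Z=48.27 S=46.57
t=1.64: P=43.21 Z=49.26 S=47.00
t=2.19: P=43.03 Z=50.26 S=47.44
t=2.74: P=42.86 Z=51.27 S=47.87
t=3.29: P=42.69 Z=52.27 S=48.31
t=3.83: P=42.52 Z=53.26 S=48.73
t=4.38: P=42.35 Z=54.27 S=49.16
t=4.93: P=42.19 Z=55.28 S=49.60
At T=4.93: P=42.19 Z=55.28 S=49.60; the largest is Z.

Dominant species at T: Z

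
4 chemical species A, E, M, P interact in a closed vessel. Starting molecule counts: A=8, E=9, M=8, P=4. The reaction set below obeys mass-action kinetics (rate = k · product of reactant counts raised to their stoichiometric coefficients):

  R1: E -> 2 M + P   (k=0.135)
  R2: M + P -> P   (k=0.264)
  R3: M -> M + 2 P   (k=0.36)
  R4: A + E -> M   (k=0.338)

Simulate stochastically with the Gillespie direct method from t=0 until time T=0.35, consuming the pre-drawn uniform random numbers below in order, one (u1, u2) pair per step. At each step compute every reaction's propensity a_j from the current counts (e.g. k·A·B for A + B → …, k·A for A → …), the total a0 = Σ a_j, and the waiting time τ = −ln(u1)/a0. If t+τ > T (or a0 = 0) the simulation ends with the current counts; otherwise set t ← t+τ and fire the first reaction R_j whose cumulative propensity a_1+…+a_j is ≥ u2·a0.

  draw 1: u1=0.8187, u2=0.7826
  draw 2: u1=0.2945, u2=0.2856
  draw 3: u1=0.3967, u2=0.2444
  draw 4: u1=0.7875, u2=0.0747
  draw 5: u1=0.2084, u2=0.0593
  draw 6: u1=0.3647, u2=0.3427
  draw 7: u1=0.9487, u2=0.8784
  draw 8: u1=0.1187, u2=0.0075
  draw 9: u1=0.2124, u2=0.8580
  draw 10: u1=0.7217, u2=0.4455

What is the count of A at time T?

A at T = 4

t=0.000: A=8 E=9 M=8 P=4
Draw 1: a1=1.215, a2=8.448, a3=2.880, a4=24.336, a0=36.879; τ=−ln(0.8187)/36.879=0.005 → t=0.005; u2·a0=0.7826·36.879=28.862; a1+…+a3=12.543 < 28.862 ≤ a1+…+a4=36.879 → R4 fires; A=7 E=8 M=9 P=4
Draw 2: a1=1.080, a2=9.504, a3=3.240, a4=18.928, a0=32.752; τ=−ln(0.2945)/32.752=0.037 → t=0.043; u2·a0=0.2856·32.752=9.354; a1=1.080 < 9.354 ≤ a1+a2=10.584 → R2 fires; A=7 E=8 M=8 P=4
Draw 3: a1=1.080, a2=8.448, a3=2.880, a4=18.928, a0=31.336; τ=−ln(0.3967)/31.336=0.030 → t=0.072; u2·a0=0.2444·31.336=7.659; a1=1.080 < 7.659 ≤ a1+a2=9.528 → R2 fires; A=7 E=8 M=7 P=4
Draw 4: a1=1.080, a2=7.392, a3=2.520, a4=18.928, a0=29.920; τ=−ln(0.7875)/29.920=0.008 → t=0.080; u2·a0=0.0747·29.920=2.235; a1=1.080 < 2.235 ≤ a1+a2=8.472 → R2 fires; A=7 E=8 M=6 P=4
Draw 5: a1=1.080, a2=6.336, a3=2.160, a4=18.928, a0=28.504; τ=−ln(0.2084)/28.504=0.055 → t=0.135; u2·a0=0.0593·28.504=1.690; a1=1.080 < 1.690 ≤ a1+a2=7.416 → R2 fires; A=7 E=8 M=5 P=4
Draw 6: a1=1.080, a2=5.280, a3=1.800, a4=18.928, a0=27.088; τ=−ln(0.3647)/27.088=0.037 → t=0.172; u2·a0=0.3427·27.088=9.283; a1+…+a3=8.160 < 9.283 ≤ a1+…+a4=27.088 → R4 fires; A=6 E=7 M=6 P=4
Draw 7: a1=0.945, a2=6.336, a3=2.160, a4=14.196, a0=23.637; τ=−ln(0.9487)/23.637=0.002 → t=0.175; u2·a0=0.8784·23.637=20.763; a1+…+a3=9.441 < 20.763 ≤ a1+…+a4=23.637 → R4 fires; A=5 E=6 M=7 P=4
Draw 8: a1=0.810, a2=7.392, a3=2.520, a4=10.140, a0=20.862; τ=−ln(0.1187)/20.862=0.102 → t=0.277; u2·a0=0.0075·20.862=0.156 ≤ a1=0.810 → R1 fires; A=5 E=5 M=9 P=5
Draw 9: a1=0.675, a2=11.880, a3=3.240, a4=8.450, a0=24.245; τ=−ln(0.2124)/24.245=0.064 → t=0.341; u2·a0=0.8580·24.245=20.802; a1+…+a3=15.795 < 20.802 ≤ a1+…+a4=24.245 → R4 fires; A=4 E=4 M=10 P=5
Draw 10: a1=0.540, a2=13.200, a3=3.600, a4=5.408, a0=22.748; τ=−ln(0.7217)/22.748=0.014 → t=0.355 > T=0.35: stop.
Read off A at T=0.35: 4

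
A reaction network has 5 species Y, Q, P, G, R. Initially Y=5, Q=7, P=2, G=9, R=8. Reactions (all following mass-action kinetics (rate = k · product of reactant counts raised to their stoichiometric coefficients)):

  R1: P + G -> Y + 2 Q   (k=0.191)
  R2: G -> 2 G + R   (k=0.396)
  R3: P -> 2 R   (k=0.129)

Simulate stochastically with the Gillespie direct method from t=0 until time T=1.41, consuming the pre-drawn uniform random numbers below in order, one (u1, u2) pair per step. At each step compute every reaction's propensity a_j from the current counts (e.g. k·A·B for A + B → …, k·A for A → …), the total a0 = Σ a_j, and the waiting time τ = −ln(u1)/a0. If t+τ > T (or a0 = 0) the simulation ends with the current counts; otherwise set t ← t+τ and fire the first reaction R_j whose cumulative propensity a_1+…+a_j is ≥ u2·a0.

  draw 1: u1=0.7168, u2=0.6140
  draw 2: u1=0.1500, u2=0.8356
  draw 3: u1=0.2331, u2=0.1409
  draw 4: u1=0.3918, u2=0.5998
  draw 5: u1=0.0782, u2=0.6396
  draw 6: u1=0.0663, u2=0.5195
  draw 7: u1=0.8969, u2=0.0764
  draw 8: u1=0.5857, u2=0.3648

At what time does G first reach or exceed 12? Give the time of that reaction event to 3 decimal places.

t=0.000: Y=5 Q=7 P=2 G=9 R=8
Draw 1: a1=3.438, a2=3.564, a3=0.258, a0=7.260; τ=−ln(0.7168)/7.260=0.046 → t=0.046; u2·a0=0.6140·7.260=4.458; a1=3.438 < 4.458 ≤ a1+a2=7.002 → R2 fires; Y=5 Q=7 P=2 G=10 R=9
Draw 2: a1=3.820, a2=3.960, a3=0.258, a0=8.038; τ=−ln(0.1500)/8.038=0.236 → t=0.282; u2·a0=0.8356·8.038=6.717; a1=3.820 < 6.717 ≤ a1+a2=7.780 → R2 fires; Y=5 Q=7 P=2 G=11 R=10
Draw 3: a1=4.202, a2=4.356, a3=0.258, a0=8.816; τ=−ln(0.2331)/8.816=0.165 → t=0.447; u2·a0=0.1409·8.816=1.242 ≤ a1=4.202 → R1 fires; Y=6 Q=9 P=1 G=10 R=10
Draw 4: a1=1.910, a2=3.960, a3=0.129, a0=5.999; τ=−ln(0.3918)/5.999=0.156 → t=0.603; u2·a0=0.5998·5.999=3.598; a1=1.910 < 3.598 ≤ a1+a2=5.870 → R2 fires; Y=6 Q=9 P=1 G=11 R=11
Draw 5: a1=2.101, a2=4.356, a3=0.129, a0=6.586; τ=−ln(0.0782)/6.586=0.387 → t=0.990; u2·a0=0.6396·6.586=4.212; a1=2.101 < 4.212 ≤ a1+a2=6.457 → R2 fires; Y=6 Q=9 P=1 G=12 R=12
Draw 6: a1=2.292, a2=4.752, a3=0.129, a0=7.173; τ=−ln(0.0663)/7.173=0.378 → t=1.369; u2·a0=0.5195·7.173=3.726; a1=2.292 < 3.726 ≤ a1+a2=7.044 → R2 fires; Y=6 Q=9 P=1 G=13 R=13
Draw 7: a1=2.483, a2=5.148, a3=0.129, a0=7.760; τ=−ln(0.8969)/7.760=0.014 → t=1.383; u2·a0=0.0764·7.760=0.593 ≤ a1=2.483 → R1 fires; Y=7 Q=11 P=0 G=12 R=13
Draw 8: a1=0.000, a2=4.752, a3=0.000, a0=4.752; τ=−ln(0.5857)/4.752=0.113 → t=1.495 > T=1.41: stop.
G first becomes ≥ 12 when it reaches 12 at the event at t=0.990.

Threshold first reached at t = 0.990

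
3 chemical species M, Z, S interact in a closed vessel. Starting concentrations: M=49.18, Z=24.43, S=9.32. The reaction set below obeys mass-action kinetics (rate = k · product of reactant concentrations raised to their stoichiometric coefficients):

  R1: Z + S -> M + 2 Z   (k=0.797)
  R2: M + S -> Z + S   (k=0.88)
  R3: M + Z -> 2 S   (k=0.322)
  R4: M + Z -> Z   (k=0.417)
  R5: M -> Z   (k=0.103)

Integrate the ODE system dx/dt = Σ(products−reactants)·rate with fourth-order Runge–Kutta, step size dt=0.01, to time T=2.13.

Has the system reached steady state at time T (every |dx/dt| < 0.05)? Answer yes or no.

Steady state at T: yes

RK4 with dt=0.01: 213 steps to T=2.13. Trajectory (selected grid times):
t=0.00: M=49.18 Z=24.43 S=9.32
t=0.24: M=3.61 Z=125.62 S=3.17
t=0.47: M=0.61 Z=145.83 S=0.53
t=0.71: M=0.10 Z=149.45 S=0.08
t=0.95: M=0.01 Z=150.03 S=0.01
t=1.18: M=0.00 Z=150.11 S=0.00
t=1.42: M=0.00 Z=150.13 S=0.00
t=1.66: M=0.00 Z=150.13 S=0.00
t=1.89: M=0.00 Z=150.13 S=0.00
t=2.13: M=0.00 Z=150.13 S=0.00
Rates at T: R1=0.0002, R2=0.0000, R3=0.0001, R4=0.0001, R5=0.0000
dx/dt at T (Σ net stoichiometry × rate): M=-0.0000, Z=+0.0001, S=-0.0000
Largest |dx/dt| is |+0.0001| (Z) < 0.05 → steady.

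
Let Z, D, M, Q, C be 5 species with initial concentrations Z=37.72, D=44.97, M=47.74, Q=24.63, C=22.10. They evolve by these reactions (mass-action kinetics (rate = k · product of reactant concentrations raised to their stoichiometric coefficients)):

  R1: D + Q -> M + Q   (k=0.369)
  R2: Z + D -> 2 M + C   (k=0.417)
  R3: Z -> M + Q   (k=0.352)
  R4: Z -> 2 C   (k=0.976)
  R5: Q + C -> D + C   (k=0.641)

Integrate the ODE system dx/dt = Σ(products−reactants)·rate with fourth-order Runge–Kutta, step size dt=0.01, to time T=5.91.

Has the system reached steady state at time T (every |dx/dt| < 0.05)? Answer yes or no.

RK4 with dt=0.01: 591 steps to T=5.91. Trajectory (selected grid times):
t=0.00: Z=37.72 D=44.97 M=47.74 Q=24.63 C=22.10
t=0.66: Z=0.02 D=22.40 M=131.04 Q=0.00 C=61.40
t=1.31: Z=0.00 D=22.39 M=131.07 Q=0.00 C=61.42
t=1.97: Z=0.00 D=22.39 M=131.07 Q=0.00 C=61.42
t=2.63: Z=0.00 D=22.39 M=131.07 Q=0.00 C=61.42
t=3.28: Z=0.00 D=22.39 M=131.07 Q=0.00 C=61.42
t=3.94: Z=0.00 D=22.39 M=131.07 Q=0.00 C=61.42
t=4.60: Z=0.00 D=22.39 M=131.07 Q=0.00 C=61.42
t=5.25: Z=0.00 D=22.39 M=131.07 Q=0.00 C=61.42
t=5.91: Z=0.00 D=22.39 M=131.07 Q=0.00 C=61.42
Rates at T: R1=0.0000, R2=0.0000, R3=0.0000, R4=0.0000, R5=0.0000
dx/dt at T (Σ net stoichiometry × rate): Z=-0.0000, D=-0.0000, M=+0.0000, Q=-0.0000, C=+0.0000
Largest |dx/dt| is |+0.0000| (M) < 0.05 → steady.

Steady state at T: yes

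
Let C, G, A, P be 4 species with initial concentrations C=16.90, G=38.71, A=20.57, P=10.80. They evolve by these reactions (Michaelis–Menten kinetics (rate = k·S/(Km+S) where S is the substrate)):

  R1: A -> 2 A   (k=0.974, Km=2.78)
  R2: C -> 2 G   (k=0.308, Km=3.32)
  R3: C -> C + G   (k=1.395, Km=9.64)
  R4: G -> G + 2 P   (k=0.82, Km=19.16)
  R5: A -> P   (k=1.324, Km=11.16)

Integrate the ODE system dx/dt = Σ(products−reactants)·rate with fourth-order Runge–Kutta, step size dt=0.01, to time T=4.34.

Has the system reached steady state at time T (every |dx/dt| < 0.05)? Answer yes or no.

RK4 with dt=0.01: 434 steps to T=4.34. Trajectory (selected grid times):
t=0.00: C=16.90 G=38.71 A=20.57 P=10.80
t=0.48: C=16.78 G=39.38 A=20.57 P=11.74
t=0.96: C=16.65 G=40.05 A=20.57 P=12.68
t=1.45: C=16.53 G=40.74 A=20.57 P=13.65
t=1.93: C=16.40 G=41.41 A=20.57 P=14.60
t=2.41: C=16.28 G=42.07 A=20.57 P=15.55
t=2.89: C=16.16 G=42.74 A=20.57 P=16.50
t=3.38: C=16.03 G=43.42 A=20.57 P=17.48
t=3.86: C=15.91 G=44.08 A=20.57 P=18.44
t=4.34: C=15.79 G=44.74 A=20.57 P=19.40
Rates at T: R1=0.8580, R2=0.2545, R3=0.8662, R4=0.5741, R5=0.8583
dx/dt at T (Σ net stoichiometry × rate): C=-0.2545, G=+1.3751, A=-0.0003, P=+2.0066
Largest |dx/dt| is |+2.0066| (P) ≥ 0.05 → not steady.

Steady state at T: no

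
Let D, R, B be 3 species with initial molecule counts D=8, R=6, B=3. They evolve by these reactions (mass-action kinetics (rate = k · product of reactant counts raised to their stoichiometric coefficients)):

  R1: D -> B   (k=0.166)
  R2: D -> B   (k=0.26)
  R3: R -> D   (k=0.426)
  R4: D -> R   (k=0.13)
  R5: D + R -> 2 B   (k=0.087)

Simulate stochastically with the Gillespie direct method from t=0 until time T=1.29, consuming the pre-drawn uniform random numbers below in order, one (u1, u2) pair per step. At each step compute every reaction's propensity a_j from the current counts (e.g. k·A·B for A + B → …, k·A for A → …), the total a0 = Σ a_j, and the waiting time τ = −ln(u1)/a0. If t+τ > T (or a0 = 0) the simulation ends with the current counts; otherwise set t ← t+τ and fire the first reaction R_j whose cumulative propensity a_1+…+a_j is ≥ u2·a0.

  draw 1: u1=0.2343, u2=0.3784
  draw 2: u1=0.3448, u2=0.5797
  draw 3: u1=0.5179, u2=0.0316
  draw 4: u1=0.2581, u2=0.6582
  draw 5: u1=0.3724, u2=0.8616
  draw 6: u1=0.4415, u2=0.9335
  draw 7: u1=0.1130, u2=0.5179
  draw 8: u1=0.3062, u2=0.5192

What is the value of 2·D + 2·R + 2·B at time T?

Check how each reaction changes W = 2·D + 2·R + 2·B (weight of products minus weight of reactants):
R1: D -> B: (2·1) − (2·1) = 2 − 2 = 0
R2: D -> B: (2·1) − (2·1) = 2 − 2 = 0
R3: R -> D: (2·1) − (2·1) = 2 − 2 = 0
R4: D -> R: (2·1) − (2·1) = 2 − 2 = 0
R5: D + R -> 2 B: (2·2) − (2·1 + 2·1) = 4 − 4 = 0
Every reaction leaves W unchanged, so W is conserved and no simulation is needed: W(T) = W(0) = 2·8 + 2·6 + 2·3 = 34

Value at T = 34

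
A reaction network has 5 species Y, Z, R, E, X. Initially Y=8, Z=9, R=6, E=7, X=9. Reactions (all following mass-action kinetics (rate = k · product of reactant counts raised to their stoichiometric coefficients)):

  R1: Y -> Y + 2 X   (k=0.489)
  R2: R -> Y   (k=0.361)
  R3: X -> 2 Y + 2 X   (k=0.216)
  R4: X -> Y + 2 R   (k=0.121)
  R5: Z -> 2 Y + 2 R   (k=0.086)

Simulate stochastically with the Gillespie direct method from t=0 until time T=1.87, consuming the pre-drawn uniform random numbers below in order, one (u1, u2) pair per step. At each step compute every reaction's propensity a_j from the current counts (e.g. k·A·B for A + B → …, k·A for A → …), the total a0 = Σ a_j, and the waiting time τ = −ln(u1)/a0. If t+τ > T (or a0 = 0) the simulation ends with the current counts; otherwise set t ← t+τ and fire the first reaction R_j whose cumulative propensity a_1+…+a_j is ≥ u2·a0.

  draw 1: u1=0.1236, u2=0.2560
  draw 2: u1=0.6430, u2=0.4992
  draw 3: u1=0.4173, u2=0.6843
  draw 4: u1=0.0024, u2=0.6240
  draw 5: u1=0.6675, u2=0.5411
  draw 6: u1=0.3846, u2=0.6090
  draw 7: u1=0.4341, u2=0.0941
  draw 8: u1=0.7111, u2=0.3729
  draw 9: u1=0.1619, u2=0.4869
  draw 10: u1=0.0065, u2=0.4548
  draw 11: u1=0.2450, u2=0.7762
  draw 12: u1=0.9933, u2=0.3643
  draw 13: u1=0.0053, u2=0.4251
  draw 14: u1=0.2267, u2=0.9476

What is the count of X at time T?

t=0.000: Y=8 Z=9 R=6 E=7 X=9
Draw 1: a1=3.912, a2=2.166, a3=1.944, a4=1.089, a5=0.774, a0=9.885; τ=−ln(0.1236)/9.885=0.212 → t=0.212; u2·a0=0.2560·9.885=2.531 ≤ a1=3.912 → R1 fires; Y=8 Z=9 R=6 E=7 X=11
Draw 2: a1=3.912, a2=2.166, a3=2.376, a4=1.331, a5=0.774, a0=10.559; τ=−ln(0.6430)/10.559=0.042 → t=0.253; u2·a0=0.4992·10.559=5.271; a1=3.912 < 5.271 ≤ a1+a2=6.078 → R2 fires; Y=9 Z=9 R=5 E=7 X=11
Draw 3: a1=4.401, a2=1.805, a3=2.376, a4=1.331, a5=0.774, a0=10.687; τ=−ln(0.4173)/10.687=0.082 → t=0.335; u2·a0=0.6843·10.687=7.313; a1+a2=6.206 < 7.313 ≤ a1+…+a3=8.582 → R3 fires; Y=11 Z=9 R=5 E=7 X=12
Draw 4: a1=5.379, a2=1.805, a3=2.592, a4=1.452, a5=0.774, a0=12.002; τ=−ln(0.0024)/12.002=0.503 → t=0.838; u2·a0=0.6240·12.002=7.489; a1+a2=7.184 < 7.489 ≤ a1+…+a3=9.776 → R3 fires; Y=13 Z=9 R=5 E=7 X=13
Draw 5: a1=6.357, a2=1.805, a3=2.808, a4=1.573, a5=0.774, a0=13.317; τ=−ln(0.6675)/13.317=0.030 → t=0.868; u2·a0=0.5411·13.317=7.206; a1=6.357 < 7.206 ≤ a1+a2=8.162 → R2 fires; Y=14 Z=9 R=4 E=7 X=13
Draw 6: a1=6.846, a2=1.444, a3=2.808, a4=1.573, a5=0.774, a0=13.445; τ=−ln(0.3846)/13.445=0.071 → t=0.939; u2·a0=0.6090·13.445=8.188; a1=6.846 < 8.188 ≤ a1+a2=8.290 → R2 fires; Y=15 Z=9 R=3 E=7 X=13
Draw 7: a1=7.335, a2=1.083, a3=2.808, a4=1.573, a5=0.774, a0=13.573; τ=−ln(0.4341)/13.573=0.061 → t=1.001; u2·a0=0.0941·13.573=1.277 ≤ a1=7.335 → R1 fires; Y=15 Z=9 R=3 E=7 X=15
Draw 8: a1=7.335, a2=1.083, a3=3.240, a4=1.815, a5=0.774, a0=14.247; τ=−ln(0.7111)/14.247=0.024 → t=1.025; u2·a0=0.3729·14.247=5.313 ≤ a1=7.335 → R1 fires; Y=15 Z=9 R=3 E=7 X=17
Draw 9: a1=7.335, a2=1.083, a3=3.672, a4=2.057, a5=0.774, a0=14.921; τ=−ln(0.1619)/14.921=0.122 → t=1.147; u2·a0=0.4869·14.921=7.265 ≤ a1=7.335 → R1 fires; Y=15 Z=9 R=3 E=7 X=19
Draw 10: a1=7.335, a2=1.083, a3=4.104, a4=2.299, a5=0.774, a0=15.595; τ=−ln(0.0065)/15.595=0.323 → t=1.469; u2·a0=0.4548·15.595=7.093 ≤ a1=7.335 → R1 fires; Y=15 Z=9 R=3 E=7 X=21
Draw 11: a1=7.335, a2=1.083, a3=4.536, a4=2.541, a5=0.774, a0=16.269; τ=−ln(0.2450)/16.269=0.086 → t=1.556; u2·a0=0.7762·16.269=12.628; a1+a2=8.418 < 12.628 ≤ a1+…+a3=12.954 → R3 fires; Y=17 Z=9 R=3 E=7 X=22
Draw 12: a1=8.313, a2=1.083, a3=4.752, a4=2.662, a5=0.774, a0=17.584; τ=−ln(0.9933)/17.584=0.000 → t=1.556; u2·a0=0.3643·17.584=6.406 ≤ a1=8.313 → R1 fires; Y=17 Z=9 R=3 E=7 X=24
Draw 13: a1=8.313, a2=1.083, a3=5.184, a4=2.904, a5=0.774, a0=18.258; τ=−ln(0.0053)/18.258=0.287 → t=1.843; u2·a0=0.4251·18.258=7.761 ≤ a1=8.313 → R1 fires; Y=17 Z=9 R=3 E=7 X=26
Draw 14: a1=8.313, a2=1.083, a3=5.616, a4=3.146, a5=0.774, a0=18.932; τ=−ln(0.2267)/18.932=0.078 → t=1.922 > T=1.87: stop.
Read off X at T=1.87: 26

X at T = 26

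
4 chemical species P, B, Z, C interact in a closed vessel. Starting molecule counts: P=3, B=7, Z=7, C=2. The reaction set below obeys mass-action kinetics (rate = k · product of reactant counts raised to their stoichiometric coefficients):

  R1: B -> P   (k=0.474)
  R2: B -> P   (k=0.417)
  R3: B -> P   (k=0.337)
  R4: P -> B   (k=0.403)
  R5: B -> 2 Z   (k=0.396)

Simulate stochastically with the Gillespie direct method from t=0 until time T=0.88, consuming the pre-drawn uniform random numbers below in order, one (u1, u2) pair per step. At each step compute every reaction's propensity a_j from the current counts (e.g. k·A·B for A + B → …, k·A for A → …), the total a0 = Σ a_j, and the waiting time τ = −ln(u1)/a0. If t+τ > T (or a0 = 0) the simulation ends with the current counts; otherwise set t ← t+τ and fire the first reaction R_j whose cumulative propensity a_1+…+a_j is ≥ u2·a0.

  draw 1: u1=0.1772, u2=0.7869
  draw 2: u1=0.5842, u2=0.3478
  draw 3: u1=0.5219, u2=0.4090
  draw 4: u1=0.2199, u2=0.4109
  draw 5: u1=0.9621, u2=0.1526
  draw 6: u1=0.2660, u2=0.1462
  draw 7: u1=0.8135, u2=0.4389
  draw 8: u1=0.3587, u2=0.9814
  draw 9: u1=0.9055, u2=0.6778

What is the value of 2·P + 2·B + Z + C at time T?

Check how each reaction changes W = 2·P + 2·B + Z + C (weight of products minus weight of reactants):
R1: B -> P: (2·1) − (2·1) = 2 − 2 = 0
R2: B -> P: (2·1) − (2·1) = 2 − 2 = 0
R3: B -> P: (2·1) − (2·1) = 2 − 2 = 0
R4: P -> B: (2·1) − (2·1) = 2 − 2 = 0
R5: B -> 2 Z: (1·2) − (2·1) = 2 − 2 = 0
Every reaction leaves W unchanged, so W is conserved and no simulation is needed: W(T) = W(0) = 2·3 + 2·7 + 7 + 2 = 29

Value at T = 29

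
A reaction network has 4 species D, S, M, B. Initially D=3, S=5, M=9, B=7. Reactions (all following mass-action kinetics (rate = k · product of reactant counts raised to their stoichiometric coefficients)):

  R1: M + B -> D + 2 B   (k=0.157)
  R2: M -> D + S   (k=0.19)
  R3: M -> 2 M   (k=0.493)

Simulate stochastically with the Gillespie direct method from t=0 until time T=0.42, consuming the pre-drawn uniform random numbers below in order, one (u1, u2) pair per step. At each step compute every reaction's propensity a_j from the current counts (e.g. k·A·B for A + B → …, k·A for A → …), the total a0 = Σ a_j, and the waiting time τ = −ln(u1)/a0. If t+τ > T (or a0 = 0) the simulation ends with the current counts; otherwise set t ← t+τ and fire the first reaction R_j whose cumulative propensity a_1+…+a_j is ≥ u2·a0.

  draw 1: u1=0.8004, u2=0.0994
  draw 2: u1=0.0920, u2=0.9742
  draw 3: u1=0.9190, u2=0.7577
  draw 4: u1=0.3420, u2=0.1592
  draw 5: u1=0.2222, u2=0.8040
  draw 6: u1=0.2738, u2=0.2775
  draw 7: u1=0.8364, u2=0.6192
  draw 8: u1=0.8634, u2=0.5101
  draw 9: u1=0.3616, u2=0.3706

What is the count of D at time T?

t=0.000: D=3 S=5 M=9 B=7
Draw 1: a1=9.891, a2=1.710, a3=4.437, a0=16.038; τ=−ln(0.8004)/16.038=0.014 → t=0.014; u2·a0=0.0994·16.038=1.594 ≤ a1=9.891 → R1 fires; D=4 S=5 M=8 B=8
Draw 2: a1=10.048, a2=1.520, a3=3.944, a0=15.512; τ=−ln(0.0920)/15.512=0.154 → t=0.168; u2·a0=0.9742·15.512=15.112; a1+a2=11.568 < 15.112 ≤ a1+…+a3=15.512 → R3 fires; D=4 S=5 M=9 B=8
Draw 3: a1=11.304, a2=1.710, a3=4.437, a0=17.451; τ=−ln(0.9190)/17.451=0.005 → t=0.173; u2·a0=0.7577·17.451=13.223; a1+a2=13.014 < 13.223 ≤ a1+…+a3=17.451 → R3 fires; D=4 S=5 M=10 B=8
Draw 4: a1=12.560, a2=1.900, a3=4.930, a0=19.390; τ=−ln(0.3420)/19.390=0.055 → t=0.228; u2·a0=0.1592·19.390=3.087 ≤ a1=12.560 → R1 fires; D=5 S=5 M=9 B=9
Draw 5: a1=12.717, a2=1.710, a3=4.437, a0=18.864; τ=−ln(0.2222)/18.864=0.080 → t=0.308; u2·a0=0.8040·18.864=15.167; a1+a2=14.427 < 15.167 ≤ a1+…+a3=18.864 → R3 fires; D=5 S=5 M=10 B=9
Draw 6: a1=14.130, a2=1.900, a3=4.930, a0=20.960; τ=−ln(0.2738)/20.960=0.062 → t=0.369; u2·a0=0.2775·20.960=5.816 ≤ a1=14.130 → R1 fires; D=6 S=5 M=9 B=10
Draw 7: a1=14.130, a2=1.710, a3=4.437, a0=20.277; τ=−ln(0.8364)/20.277=0.009 → t=0.378; u2·a0=0.6192·20.277=12.556 ≤ a1=14.130 → R1 fires; D=7 S=5 M=8 B=11
Draw 8: a1=13.816, a2=1.520, a3=3.944, a0=19.280; τ=−ln(0.8634)/19.280=0.008 → t=0.386; u2·a0=0.5101·19.280=9.835 ≤ a1=13.816 → R1 fires; D=8 S=5 M=7 B=12
Draw 9: a1=13.188, a2=1.330, a3=3.451, a0=17.969; τ=−ln(0.3616)/17.969=0.057 → t=0.442 > T=0.42: stop.
Read off D at T=0.42: 8

D at T = 8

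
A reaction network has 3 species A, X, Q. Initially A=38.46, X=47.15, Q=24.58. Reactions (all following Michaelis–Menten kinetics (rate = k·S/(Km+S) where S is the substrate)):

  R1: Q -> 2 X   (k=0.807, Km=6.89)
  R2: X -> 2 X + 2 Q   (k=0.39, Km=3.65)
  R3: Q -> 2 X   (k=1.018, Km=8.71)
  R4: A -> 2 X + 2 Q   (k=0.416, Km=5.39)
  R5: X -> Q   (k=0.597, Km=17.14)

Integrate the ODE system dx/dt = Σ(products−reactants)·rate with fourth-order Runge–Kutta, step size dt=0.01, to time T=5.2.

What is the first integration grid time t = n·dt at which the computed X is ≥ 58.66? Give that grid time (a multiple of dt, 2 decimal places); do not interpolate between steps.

Threshold first reached at t = 3.36

RK4 with dt=0.01: 520 steps to T=5.2. Trajectory (selected grid times):
t=0.00: A=38.46 X=47.15 Q=24.58
t=0.58: A=38.25 X=49.13 Q=24.88
t=1.16: A=38.04 X=51.12 Q=25.17
t=1.73: A=37.83 X=53.07 Q=25.47
t=2.31: A=37.62 X=55.06 Q=25.77
t=2.89: A=37.41 X=57.06 Q=26.07
t=3.35: A=37.24 X=58.64 Q=26.31
t=3.36: A=37.24 X=58.67 Q=26.31
t=3.47: A=37.20 X=59.05 Q=26.37
t=4.04: A=36.99 X=61.01 Q=26.66
t=4.62: A=36.78 X=63.01 Q=26.97
t=5.20: A=36.57 X=65.01 Q=27.27
X(3.35)=58.637 < 58.66 but X(3.36)=58.672 ≥ 58.66, so the first grid time is t=3.36.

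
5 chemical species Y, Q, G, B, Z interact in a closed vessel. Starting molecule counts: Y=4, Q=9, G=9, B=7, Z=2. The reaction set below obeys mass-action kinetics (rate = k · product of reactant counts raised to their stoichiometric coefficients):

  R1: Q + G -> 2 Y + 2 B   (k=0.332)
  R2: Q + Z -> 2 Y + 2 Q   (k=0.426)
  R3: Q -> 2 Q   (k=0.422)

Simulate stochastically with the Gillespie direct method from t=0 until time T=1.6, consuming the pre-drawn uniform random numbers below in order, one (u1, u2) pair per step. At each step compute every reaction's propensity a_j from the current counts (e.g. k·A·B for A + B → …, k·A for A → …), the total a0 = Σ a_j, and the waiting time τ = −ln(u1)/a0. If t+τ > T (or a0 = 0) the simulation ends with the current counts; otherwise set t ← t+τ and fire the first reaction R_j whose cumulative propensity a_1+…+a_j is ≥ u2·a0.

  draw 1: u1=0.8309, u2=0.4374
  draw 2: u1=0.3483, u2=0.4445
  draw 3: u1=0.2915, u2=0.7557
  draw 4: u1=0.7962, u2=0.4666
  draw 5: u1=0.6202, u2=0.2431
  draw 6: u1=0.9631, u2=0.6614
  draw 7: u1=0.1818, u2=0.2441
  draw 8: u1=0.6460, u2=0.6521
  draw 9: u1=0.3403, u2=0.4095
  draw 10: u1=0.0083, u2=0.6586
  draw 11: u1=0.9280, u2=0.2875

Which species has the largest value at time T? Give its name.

t=0.000: Y=4 Q=9 G=9 B=7 Z=2
Draw 1: a1=26.892, a2=7.668, a3=3.798, a0=38.358; τ=−ln(0.8309)/38.358=0.005 → t=0.005; u2·a0=0.4374·38.358=16.778 ≤ a1=26.892 → R1 fires; Y=6 Q=8 G=8 B=9 Z=2
Draw 2: a1=21.248, a2=6.816, a3=3.376, a0=31.440; τ=−ln(0.3483)/31.440=0.034 → t=0.038; u2·a0=0.4445·31.440=13.975 ≤ a1=21.248 → R1 fires; Y=8 Q=7 G=7 B=11 Z=2
Draw 3: a1=16.268, a2=5.964, a3=2.954, a0=25.186; τ=−ln(0.2915)/25.186=0.049 → t=0.087; u2·a0=0.7557·25.186=19.033; a1=16.268 < 19.033 ≤ a1+a2=22.232 → R2 fires; Y=10 Q=8 G=7 B=11 Z=1
Draw 4: a1=18.592, a2=3.408, a3=3.376, a0=25.376; τ=−ln(0.7962)/25.376=0.009 → t=0.096; u2·a0=0.4666·25.376=11.840 ≤ a1=18.592 → R1 fires; Y=12 Q=7 G=6 B=13 Z=1
Draw 5: a1=13.944, a2=2.982, a3=2.954, a0=19.880; τ=−ln(0.6202)/19.880=0.024 → t=0.120; u2·a0=0.2431·19.880=4.833 ≤ a1=13.944 → R1 fires; Y=14 Q=6 G=5 B=15 Z=1
Draw 6: a1=9.960, a2=2.556, a3=2.532, a0=15.048; τ=−ln(0.9631)/15.048=0.002 → t=0.123; u2·a0=0.6614·15.048=9.953 ≤ a1=9.960 → R1 fires; Y=16 Q=5 G=4 B=17 Z=1
Draw 7: a1=6.640, a2=2.130, a3=2.110, a0=10.880; τ=−ln(0.1818)/10.880=0.157 → t=0.280; u2·a0=0.2441·10.880=2.656 ≤ a1=6.640 → R1 fires; Y=18 Q=4 G=3 B=19 Z=1
Draw 8: a1=3.984, a2=1.704, a3=1.688, a0=7.376; τ=−ln(0.6460)/7.376=0.059 → t=0.339; u2·a0=0.6521·7.376=4.810; a1=3.984 < 4.810 ≤ a1+a2=5.688 → R2 fires; Y=20 Q=5 G=3 B=19 Z=0
Draw 9: a1=4.980, a2=0.000, a3=2.110, a0=7.090; τ=−ln(0.3403)/7.090=0.152 → t=0.491; u2·a0=0.4095·7.090=2.903 ≤ a1=4.980 → R1 fires; Y=22 Q=4 G=2 B=21 Z=0
Draw 10: a1=2.656, a2=0.000, a3=1.688, a0=4.344; τ=−ln(0.0083)/4.344=1.103 → t=1.594; u2·a0=0.6586·4.344=2.861; a1+a2=2.656 < 2.861 ≤ a1+…+a3=4.344 → R3 fires; Y=22 Q=5 G=2 B=21 Z=0
Draw 11: a1=3.320, a2=0.000, a3=2.110, a0=5.430; τ=−ln(0.9280)/5.430=0.014 → t=1.608 > T=1.6: stop.
At T=1.6: Y=22 Q=5 G=2 B=21 Z=0; the largest is Y.

Dominant species at T: Y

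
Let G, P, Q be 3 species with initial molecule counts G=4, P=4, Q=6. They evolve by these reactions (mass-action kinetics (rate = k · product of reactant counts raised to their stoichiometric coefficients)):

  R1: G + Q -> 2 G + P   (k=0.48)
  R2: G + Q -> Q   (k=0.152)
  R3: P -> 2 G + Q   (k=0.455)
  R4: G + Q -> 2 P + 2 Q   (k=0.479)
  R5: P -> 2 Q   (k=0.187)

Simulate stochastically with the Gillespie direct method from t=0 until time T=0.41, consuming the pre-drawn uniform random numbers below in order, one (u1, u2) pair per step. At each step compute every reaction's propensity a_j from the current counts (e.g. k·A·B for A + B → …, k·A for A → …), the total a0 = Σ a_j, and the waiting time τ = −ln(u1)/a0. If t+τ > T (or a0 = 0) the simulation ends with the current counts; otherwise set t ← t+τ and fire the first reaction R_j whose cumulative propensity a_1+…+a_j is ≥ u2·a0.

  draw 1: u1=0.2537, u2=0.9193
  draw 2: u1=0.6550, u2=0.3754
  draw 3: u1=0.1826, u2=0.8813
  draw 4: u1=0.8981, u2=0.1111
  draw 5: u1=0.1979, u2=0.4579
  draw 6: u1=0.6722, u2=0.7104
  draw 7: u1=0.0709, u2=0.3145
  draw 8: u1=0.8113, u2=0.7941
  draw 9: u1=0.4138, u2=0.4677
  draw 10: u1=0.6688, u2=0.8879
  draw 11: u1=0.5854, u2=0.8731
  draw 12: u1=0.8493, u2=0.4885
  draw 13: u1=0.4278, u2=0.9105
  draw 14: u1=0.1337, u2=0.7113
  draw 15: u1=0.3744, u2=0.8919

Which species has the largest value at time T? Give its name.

t=0.000: G=4 P=4 Q=6
Draw 1: a1=11.520, a2=3.648, a3=1.820, a4=11.496, a5=0.748, a0=29.232; τ=−ln(0.2537)/29.232=0.047 → t=0.047; u2·a0=0.9193·29.232=26.873; a1+…+a3=16.988 < 26.873 ≤ a1+…+a4=28.484 → R4 fires; G=3 P=6 Q=7
Draw 2: a1=10.080, a2=3.192, a3=2.730, a4=10.059, a5=1.122, a0=27.183; τ=−ln(0.6550)/27.183=0.016 → t=0.062; u2·a0=0.3754·27.183=10.204; a1=10.080 < 10.204 ≤ a1+a2=13.272 → R2 fires; G=2 P=6 Q=7
Draw 3: a1=6.720, a2=2.128, a3=2.730, a4=6.706, a5=1.122, a0=19.406; τ=−ln(0.1826)/19.406=0.088 → t=0.150; u2·a0=0.8813·19.406=17.103; a1+…+a3=11.578 < 17.103 ≤ a1+…+a4=18.284 → R4 fires; G=1 P=8 Q=8
Draw 4: a1=3.840, a2=1.216, a3=3.640, a4=3.832, a5=1.496, a0=14.024; τ=−ln(0.8981)/14.024=0.008 → t=0.158; u2·a0=0.1111·14.024=1.558 ≤ a1=3.840 → R1 fires; G=2 P=9 Q=7
Draw 5: a1=6.720, a2=2.128, a3=4.095, a4=6.706, a5=1.683, a0=21.332; τ=−ln(0.1979)/21.332=0.076 → t=0.234; u2·a0=0.4579·21.332=9.768; a1+a2=8.848 < 9.768 ≤ a1+…+a3=12.943 → R3 fires; G=4 P=8 Q=8
Draw 6: a1=15.360, a2=4.864, a3=3.640, a4=15.328, a5=1.496, a0=40.688; τ=−ln(0.6722)/40.688=0.010 → t=0.243; u2·a0=0.7104·40.688=28.905; a1+…+a3=23.864 < 28.905 ≤ a1+…+a4=39.192 → R4 fires; G=3 P=10 Q=9
Draw 7: a1=12.960, a2=4.104, a3=4.550, a4=12.933, a5=1.870, a0=36.417; τ=−ln(0.0709)/36.417=0.073 → t=0.316; u2·a0=0.3145·36.417=11.453 ≤ a1=12.960 → R1 fires; G=4 P=11 Q=8
Draw 8: a1=15.360, a2=4.864, a3=5.005, a4=15.328, a5=2.057, a0=42.614; τ=−ln(0.8113)/42.614=0.005 → t=0.321; u2·a0=0.7941·42.614=33.840; a1+…+a3=25.229 < 33.840 ≤ a1+…+a4=40.557 → R4 fires; G=3 P=13 Q=9
Draw 9: a1=12.960, a2=4.104, a3=5.915, a4=12.933, a5=2.431, a0=38.343; τ=−ln(0.4138)/38.343=0.023 → t=0.344; u2·a0=0.4677·38.343=17.933; a1+a2=17.064 < 17.933 ≤ a1+…+a3=22.979 → R3 fires; G=5 P=12 Q=10
Draw 10: a1=24.000, a2=7.600, a3=5.460, a4=23.950, a5=2.244, a0=63.254; τ=−ln(0.6688)/63.254=0.006 → t=0.350; u2·a0=0.8879·63.254=56.163; a1+…+a3=37.060 < 56.163 ≤ a1+…+a4=61.010 → R4 fires; G=4 P=14 Q=11
Draw 11: a1=21.120, a2=6.688, a3=6.370, a4=21.076, a5=2.618, a0=57.872; τ=−ln(0.5854)/57.872=0.009 → t=0.360; u2·a0=0.8731·57.872=50.528; a1+…+a3=34.178 < 50.528 ≤ a1+…+a4=55.254 → R4 fires; G=3 P=16 Q=12
Draw 12: a1=17.280, a2=5.472, a3=7.280, a4=17.244, a5=2.992, a0=50.268; τ=−ln(0.8493)/50.268=0.003 → t=0.363; u2·a0=0.4885·50.268=24.556; a1+a2=22.752 < 24.556 ≤ a1+…+a3=30.032 → R3 fires; G=5 P=15 Q=13
Draw 13: a1=31.200, a2=9.880, a3=6.825, a4=31.135, a5=2.805, a0=81.845; τ=−ln(0.4278)/81.845=0.010 → t=0.373; u2·a0=0.9105·81.845=74.520; a1+…+a3=47.905 < 74.520 ≤ a1+…+a4=79.040 → R4 fires; G=4 P=17 Q=14
Draw 14: a1=26.880, a2=8.512, a3=7.735, a4=26.824, a5=3.179, a0=73.130; τ=−ln(0.1337)/73.130=0.028 → t=0.401; u2·a0=0.7113·73.130=52.017; a1+…+a3=43.127 < 52.017 ≤ a1+…+a4=69.951 → R4 fires; G=3 P=19 Q=15
Draw 15: a1=21.600, a2=6.840, a3=8.645, a4=21.555, a5=3.553, a0=62.193; τ=−ln(0.3744)/62.193=0.016 → t=0.417 > T=0.41: stop.
At T=0.41: G=3 P=19 Q=15; the largest is P.

Dominant species at T: P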